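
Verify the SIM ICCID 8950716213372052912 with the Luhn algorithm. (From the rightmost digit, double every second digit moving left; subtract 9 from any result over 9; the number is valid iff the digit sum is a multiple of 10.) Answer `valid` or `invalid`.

From the right, keep odd positions and double even positions (subtract 9 from any doubled value over 9):
  doubled (positions 2,4,...): 2 4 0 5 6 4 2 0 9 → sum 32
  kept (positions 1,3,...): 2 9 5 2 3 1 6 7 5 8 → sum 48
Total = 80.
80 mod 10 = 0, so the number is valid.

valid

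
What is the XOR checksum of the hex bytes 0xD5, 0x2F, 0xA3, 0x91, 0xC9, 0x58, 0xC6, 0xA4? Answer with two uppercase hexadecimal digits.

XOR the bytes together:
  start with 0xD5
  0xD5 ⊕ 0x2F = 0xFA
  0xFA ⊕ 0xA3 = 0x59
  0x59 ⊕ 0x91 = 0xC8
  0xC8 ⊕ 0xC9 = 0x01
  0x01 ⊕ 0x58 = 0x59
  0x59 ⊕ 0xC6 = 0x9F
  0x9F ⊕ 0xA4 = 0x3B

3B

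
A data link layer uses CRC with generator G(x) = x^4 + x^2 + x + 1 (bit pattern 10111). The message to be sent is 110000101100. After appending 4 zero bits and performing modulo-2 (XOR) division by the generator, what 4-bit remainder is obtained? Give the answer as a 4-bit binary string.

1101

Append 4 zeros: 1100001011000000. Divide by 10111 (XOR where the leading bit is 1):
  pos 0: 11000 XOR 10111 = 01111
  pos 1: 11110 XOR 10111 = 01001
  pos 2: 10011 XOR 10111 = 00100
  pos 4: 10001 XOR 10111 = 00110
  pos 6: 11010 XOR 10111 = 01101
  pos 7: 11010 XOR 10111 = 01101
  pos 8: 11010 XOR 10111 = 01101
  pos 9: 11010 XOR 10111 = 01101
  pos 10: 11010 XOR 10111 = 01101
  pos 11: 11010 XOR 10111 = 01101
Remainder (last 4 bits) = 1101. This is the CRC / FCS.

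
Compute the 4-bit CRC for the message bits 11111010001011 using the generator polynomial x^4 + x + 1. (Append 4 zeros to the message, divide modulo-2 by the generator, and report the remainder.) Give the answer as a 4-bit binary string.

Append 4 zeros: 111110100010110000. Divide by 10011 (XOR where the leading bit is 1):
  pos 0: 11111 XOR 10011 = 01100
  pos 1: 11000 XOR 10011 = 01011
  pos 2: 10111 XOR 10011 = 00100
  pos 4: 10000 XOR 10011 = 00011
  pos 7: 11010 XOR 10011 = 01001
  pos 8: 10011 XOR 10011 = 00000
  pos 13: 10000 XOR 10011 = 00011
Remainder (last 4 bits) = 0011. This is the CRC / FCS.

0011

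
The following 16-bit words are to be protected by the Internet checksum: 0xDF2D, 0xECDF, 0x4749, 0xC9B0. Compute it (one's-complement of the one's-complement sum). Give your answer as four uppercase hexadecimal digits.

One's-complement addition (fold any carry out of bit 15 back into bit 0):
  0xDF2D + 0xECDF = 0x1CC0C → wrap carry → 0xCC0D
  0xCC0D + 0x4749 = 0x11356 → wrap carry → 0x1357
  0x1357 + 0xC9B0 = 0x0DD07
One's-complement sum = 0xDD07.
Checksum = ~0xDD07 & 0xFFFF = 0x22F8.

22F8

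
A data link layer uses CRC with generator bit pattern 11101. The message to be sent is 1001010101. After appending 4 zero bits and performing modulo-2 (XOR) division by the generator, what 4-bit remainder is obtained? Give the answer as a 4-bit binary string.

Append 4 zeros: 10010101010000. Divide by 11101 (XOR where the leading bit is 1):
  pos 0: 10010 XOR 11101 = 01111
  pos 1: 11111 XOR 11101 = 00010
  pos 4: 10010 XOR 11101 = 01111
  pos 5: 11111 XOR 11101 = 00010
  pos 8: 10000 XOR 11101 = 01101
  pos 9: 11010 XOR 11101 = 00111
Remainder (last 4 bits) = 0111. This is the CRC / FCS.

0111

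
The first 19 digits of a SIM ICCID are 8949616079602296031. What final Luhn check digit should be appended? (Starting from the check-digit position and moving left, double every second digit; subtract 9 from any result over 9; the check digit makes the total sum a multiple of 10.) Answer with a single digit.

7

Partial digits right→left: 1 3 0 6 9 2 2 0 6 9 7 0 6 1 6 9 4 9 8
Double every second digit counting from the check-digit position (so the 1st, 3rd, 5th, ... of the partial from the right).
  doubled (with −9 where >9): 2 0 9 4 3 5 3 3 8 7 → sum 44
  kept as-is: 3 6 2 0 9 0 1 9 9 → sum 39
Total = 44 + 39 = 83.
Check digit = (10 − (83 mod 10)) mod 10 = 7.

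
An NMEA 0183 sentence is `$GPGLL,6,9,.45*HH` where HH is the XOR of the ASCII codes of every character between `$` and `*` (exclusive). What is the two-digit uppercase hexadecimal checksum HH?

5C

XOR the ASCII codes of the payload characters:
  'G' = 0x47 → acc = 0x47
  'P' = 0x50 → acc = 0x17
  'G' = 0x47 → acc = 0x50
  'L' = 0x4C → acc = 0x1C
  'L' = 0x4C → acc = 0x50
  ',' = 0x2C → acc = 0x7C
  '6' = 0x36 → acc = 0x4A
  ',' = 0x2C → acc = 0x66
  '9' = 0x39 → acc = 0x5F
  ',' = 0x2C → acc = 0x73
  '.' = 0x2E → acc = 0x5D
  '4' = 0x34 → acc = 0x69
  '5' = 0x35 → acc = 0x5C
Checksum = 0x5C.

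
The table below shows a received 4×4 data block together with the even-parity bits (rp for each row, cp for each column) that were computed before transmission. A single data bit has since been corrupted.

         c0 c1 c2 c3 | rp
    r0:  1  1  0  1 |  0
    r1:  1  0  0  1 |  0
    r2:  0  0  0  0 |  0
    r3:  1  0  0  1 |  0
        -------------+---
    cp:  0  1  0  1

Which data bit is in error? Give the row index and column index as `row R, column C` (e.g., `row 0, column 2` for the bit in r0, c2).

row 0, column 0

Recompute each row's even parity and compare to rp:
  r0: data parity 1, sent rp 0 → mismatch
  r1: data parity 0, sent rp 0 → ok
  r2: data parity 0, sent rp 0 → ok
  r3: data parity 0, sent rp 0 → ok
Recompute each column's even parity and compare to cp:
  c0: data parity 1, sent cp 0 → mismatch
  c1: data parity 1, sent cp 1 → ok
  c2: data parity 0, sent cp 0 → ok
  c3: data parity 1, sent cp 1 → ok
Exactly one row (r0) and one column (c0) fail → the flipped bit is at their intersection.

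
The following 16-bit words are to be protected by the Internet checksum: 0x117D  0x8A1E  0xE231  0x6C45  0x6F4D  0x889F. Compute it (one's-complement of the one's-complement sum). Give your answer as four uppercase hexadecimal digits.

1E00

One's-complement addition (fold any carry out of bit 15 back into bit 0):
  0x117D + 0x8A1E = 0x09B9B
  0x9B9B + 0xE231 = 0x17DCC → wrap carry → 0x7DCD
  0x7DCD + 0x6C45 = 0x0EA12
  0xEA12 + 0x6F4D = 0x1595F → wrap carry → 0x5960
  0x5960 + 0x889F = 0x0E1FF
One's-complement sum = 0xE1FF.
Checksum = ~0xE1FF & 0xFFFF = 0x1E00.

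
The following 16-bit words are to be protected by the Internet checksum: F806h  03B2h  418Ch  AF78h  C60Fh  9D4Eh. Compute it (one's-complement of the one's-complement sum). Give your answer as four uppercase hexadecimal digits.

AFE3

One's-complement addition (fold any carry out of bit 15 back into bit 0):
  0xF806 + 0x03B2 = 0x0FBB8
  0xFBB8 + 0x418C = 0x13D44 → wrap carry → 0x3D45
  0x3D45 + 0xAF78 = 0x0ECBD
  0xECBD + 0xC60F = 0x1B2CC → wrap carry → 0xB2CD
  0xB2CD + 0x9D4E = 0x1501B → wrap carry → 0x501C
One's-complement sum = 0x501C.
Checksum = ~0x501C & 0xFFFF = 0xAFE3.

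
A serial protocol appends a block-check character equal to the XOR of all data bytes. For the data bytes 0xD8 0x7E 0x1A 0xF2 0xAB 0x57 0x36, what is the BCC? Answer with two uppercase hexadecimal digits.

84

XOR the bytes together:
  start with 0xD8
  0xD8 ⊕ 0x7E = 0xA6
  0xA6 ⊕ 0x1A = 0xBC
  0xBC ⊕ 0xF2 = 0x4E
  0x4E ⊕ 0xAB = 0xE5
  0xE5 ⊕ 0x57 = 0xB2
  0xB2 ⊕ 0x36 = 0x84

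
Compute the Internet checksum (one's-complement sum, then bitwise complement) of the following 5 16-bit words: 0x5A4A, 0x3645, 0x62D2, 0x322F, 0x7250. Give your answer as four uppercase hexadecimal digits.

681E

One's-complement addition (fold any carry out of bit 15 back into bit 0):
  0x5A4A + 0x3645 = 0x0908F
  0x908F + 0x62D2 = 0x0F361
  0xF361 + 0x322F = 0x12590 → wrap carry → 0x2591
  0x2591 + 0x7250 = 0x097E1
One's-complement sum = 0x97E1.
Checksum = ~0x97E1 & 0xFFFF = 0x681E.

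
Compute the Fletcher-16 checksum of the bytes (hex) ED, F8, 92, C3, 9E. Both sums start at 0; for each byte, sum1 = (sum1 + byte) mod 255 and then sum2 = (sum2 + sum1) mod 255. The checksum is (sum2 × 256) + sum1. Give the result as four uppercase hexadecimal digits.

Running sums (mod 255):
  after byte 0 (ED): sum1=237, sum2=237
  after byte 1 (F8): sum1=230, sum2=212
  after byte 2 (92): sum1=121, sum2=78
  after byte 3 (C3): sum1=61, sum2=139
  after byte 4 (9E): sum1=219, sum2=103
Checksum = sum2·256 + sum1 = 103·256 + 219 = 26587 = 0x67DB.

67DB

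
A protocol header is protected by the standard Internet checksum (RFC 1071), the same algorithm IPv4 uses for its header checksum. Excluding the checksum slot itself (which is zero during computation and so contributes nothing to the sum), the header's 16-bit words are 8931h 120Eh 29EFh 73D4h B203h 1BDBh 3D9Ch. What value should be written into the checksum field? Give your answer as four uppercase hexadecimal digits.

One's-complement addition (fold any carry out of bit 15 back into bit 0):
  0x8931 + 0x120E = 0x09B3F
  0x9B3F + 0x29EF = 0x0C52E
  0xC52E + 0x73D4 = 0x13902 → wrap carry → 0x3903
  0x3903 + 0xB203 = 0x0EB06
  0xEB06 + 0x1BDB = 0x106E1 → wrap carry → 0x06E2
  0x06E2 + 0x3D9C = 0x0447E
One's-complement sum = 0x447E.
Checksum = ~0x447E & 0xFFFF = 0xBB81.

BB81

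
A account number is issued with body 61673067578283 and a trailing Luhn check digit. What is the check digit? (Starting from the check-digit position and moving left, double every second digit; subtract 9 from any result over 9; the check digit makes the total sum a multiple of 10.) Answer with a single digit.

1

Partial digits right→left: 3 8 2 8 7 5 7 6 0 3 7 6 1 6
Double every second digit counting from the check-digit position (so the 1st, 3rd, 5th, ... of the partial from the right).
  doubled (with −9 where >9): 6 4 5 5 0 5 2 → sum 27
  kept as-is: 8 8 5 6 3 6 6 → sum 42
Total = 27 + 42 = 69.
Check digit = (10 − (69 mod 10)) mod 10 = 1.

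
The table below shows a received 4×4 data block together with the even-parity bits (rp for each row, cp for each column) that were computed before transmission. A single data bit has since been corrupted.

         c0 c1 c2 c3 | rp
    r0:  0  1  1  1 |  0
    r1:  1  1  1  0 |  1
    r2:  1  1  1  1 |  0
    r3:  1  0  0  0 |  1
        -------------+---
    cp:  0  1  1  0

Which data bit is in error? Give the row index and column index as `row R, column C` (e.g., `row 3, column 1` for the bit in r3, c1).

Recompute each row's even parity and compare to rp:
  r0: data parity 1, sent rp 0 → mismatch
  r1: data parity 1, sent rp 1 → ok
  r2: data parity 0, sent rp 0 → ok
  r3: data parity 1, sent rp 1 → ok
Recompute each column's even parity and compare to cp:
  c0: data parity 1, sent cp 0 → mismatch
  c1: data parity 1, sent cp 1 → ok
  c2: data parity 1, sent cp 1 → ok
  c3: data parity 0, sent cp 0 → ok
Exactly one row (r0) and one column (c0) fail → the flipped bit is at their intersection.

row 0, column 0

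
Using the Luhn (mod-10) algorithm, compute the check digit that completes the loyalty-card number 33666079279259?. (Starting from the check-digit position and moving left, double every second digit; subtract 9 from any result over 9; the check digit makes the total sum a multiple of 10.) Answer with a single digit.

Partial digits right→left: 9 5 2 9 7 2 9 7 0 6 6 6 3 3
Double every second digit counting from the check-digit position (so the 1st, 3rd, 5th, ... of the partial from the right).
  doubled (with −9 where >9): 9 4 5 9 0 3 6 → sum 36
  kept as-is: 5 9 2 7 6 6 3 → sum 38
Total = 36 + 38 = 74.
Check digit = (10 − (74 mod 10)) mod 10 = 6.

6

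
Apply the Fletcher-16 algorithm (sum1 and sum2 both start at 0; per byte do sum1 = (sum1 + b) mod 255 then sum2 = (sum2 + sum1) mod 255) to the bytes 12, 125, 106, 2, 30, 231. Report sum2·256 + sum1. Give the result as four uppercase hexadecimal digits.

8FFB

Running sums (mod 255):
  after byte 0 (12): sum1=12, sum2=12
  after byte 1 (125): sum1=137, sum2=149
  after byte 2 (106): sum1=243, sum2=137
  after byte 3 (2): sum1=245, sum2=127
  after byte 4 (30): sum1=20, sum2=147
  after byte 5 (231): sum1=251, sum2=143
Checksum = sum2·256 + sum1 = 143·256 + 251 = 36859 = 0x8FFB.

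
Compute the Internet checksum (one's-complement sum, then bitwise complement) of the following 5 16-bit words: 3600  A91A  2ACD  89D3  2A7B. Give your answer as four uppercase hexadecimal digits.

41C9

One's-complement addition (fold any carry out of bit 15 back into bit 0):
  0x3600 + 0xA91A = 0x0DF1A
  0xDF1A + 0x2ACD = 0x109E7 → wrap carry → 0x09E8
  0x09E8 + 0x89D3 = 0x093BB
  0x93BB + 0x2A7B = 0x0BE36
One's-complement sum = 0xBE36.
Checksum = ~0xBE36 & 0xFFFF = 0x41C9.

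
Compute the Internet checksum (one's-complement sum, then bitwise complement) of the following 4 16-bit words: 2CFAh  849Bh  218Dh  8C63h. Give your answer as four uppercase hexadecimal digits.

One's-complement addition (fold any carry out of bit 15 back into bit 0):
  0x2CFA + 0x849B = 0x0B195
  0xB195 + 0x218D = 0x0D322
  0xD322 + 0x8C63 = 0x15F85 → wrap carry → 0x5F86
One's-complement sum = 0x5F86.
Checksum = ~0x5F86 & 0xFFFF = 0xA079.

A079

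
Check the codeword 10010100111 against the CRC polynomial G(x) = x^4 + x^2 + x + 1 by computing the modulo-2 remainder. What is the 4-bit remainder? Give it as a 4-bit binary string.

Modulo-2 division of 10010100111 by 10111:
  pos 0: 10010 XOR 10111 = 00101
  pos 2: 10110 XOR 10111 = 00001
  pos 6: 10111 XOR 10111 = 00000
Remainder = 0000 (zero — the frame passes the CRC check).

0000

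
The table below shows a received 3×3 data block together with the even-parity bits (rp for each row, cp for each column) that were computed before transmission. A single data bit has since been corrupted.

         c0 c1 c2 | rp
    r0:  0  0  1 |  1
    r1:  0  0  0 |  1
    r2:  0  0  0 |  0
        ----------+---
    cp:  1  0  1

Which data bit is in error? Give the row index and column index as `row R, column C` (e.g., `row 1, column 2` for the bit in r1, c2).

Recompute each row's even parity and compare to rp:
  r0: data parity 1, sent rp 1 → ok
  r1: data parity 0, sent rp 1 → mismatch
  r2: data parity 0, sent rp 0 → ok
Recompute each column's even parity and compare to cp:
  c0: data parity 0, sent cp 1 → mismatch
  c1: data parity 0, sent cp 0 → ok
  c2: data parity 1, sent cp 1 → ok
Exactly one row (r1) and one column (c0) fail → the flipped bit is at their intersection.

row 1, column 0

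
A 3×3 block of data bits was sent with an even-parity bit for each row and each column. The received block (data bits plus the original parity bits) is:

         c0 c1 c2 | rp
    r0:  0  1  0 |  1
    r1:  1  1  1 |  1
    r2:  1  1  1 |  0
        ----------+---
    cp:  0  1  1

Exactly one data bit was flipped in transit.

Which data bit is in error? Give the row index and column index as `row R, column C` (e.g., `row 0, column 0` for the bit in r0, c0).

row 2, column 2

Recompute each row's even parity and compare to rp:
  r0: data parity 1, sent rp 1 → ok
  r1: data parity 1, sent rp 1 → ok
  r2: data parity 1, sent rp 0 → mismatch
Recompute each column's even parity and compare to cp:
  c0: data parity 0, sent cp 0 → ok
  c1: data parity 1, sent cp 1 → ok
  c2: data parity 0, sent cp 1 → mismatch
Exactly one row (r2) and one column (c2) fail → the flipped bit is at their intersection.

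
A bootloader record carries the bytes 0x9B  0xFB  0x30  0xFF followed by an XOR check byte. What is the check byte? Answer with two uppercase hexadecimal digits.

XOR the bytes together:
  start with 0x9B
  0x9B ⊕ 0xFB = 0x60
  0x60 ⊕ 0x30 = 0x50
  0x50 ⊕ 0xFF = 0xAF

AF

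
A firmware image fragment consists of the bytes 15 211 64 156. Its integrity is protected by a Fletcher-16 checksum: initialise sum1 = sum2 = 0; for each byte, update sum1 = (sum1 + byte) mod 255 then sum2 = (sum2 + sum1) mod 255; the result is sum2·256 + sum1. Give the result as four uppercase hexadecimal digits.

Running sums (mod 255):
  after byte 0 (15): sum1=15, sum2=15
  after byte 1 (211): sum1=226, sum2=241
  after byte 2 (64): sum1=35, sum2=21
  after byte 3 (156): sum1=191, sum2=212
Checksum = sum2·256 + sum1 = 212·256 + 191 = 54463 = 0xD4BF.

D4BF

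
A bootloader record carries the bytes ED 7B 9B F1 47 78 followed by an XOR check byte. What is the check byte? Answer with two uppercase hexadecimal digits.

XOR the bytes together:
  start with 0xED
  0xED ⊕ 0x7B = 0x96
  0x96 ⊕ 0x9B = 0x0D
  0x0D ⊕ 0xF1 = 0xFC
  0xFC ⊕ 0x47 = 0xBB
  0xBB ⊕ 0x78 = 0xC3

C3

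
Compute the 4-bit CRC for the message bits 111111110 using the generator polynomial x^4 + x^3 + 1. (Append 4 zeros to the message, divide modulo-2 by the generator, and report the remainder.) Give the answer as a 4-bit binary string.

Append 4 zeros: 1111111100000. Divide by 11001 (XOR where the leading bit is 1):
  pos 0: 11111 XOR 11001 = 00110
  pos 2: 11011 XOR 11001 = 00010
  pos 5: 10100 XOR 11001 = 01101
  pos 6: 11010 XOR 11001 = 00011
Remainder (last 4 bits) = 1100. This is the CRC / FCS.

1100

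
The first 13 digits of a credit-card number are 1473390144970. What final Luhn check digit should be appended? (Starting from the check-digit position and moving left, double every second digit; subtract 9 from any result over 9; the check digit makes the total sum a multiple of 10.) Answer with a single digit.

2

Partial digits right→left: 0 7 9 4 4 1 0 9 3 3 7 4 1
Double every second digit counting from the check-digit position (so the 1st, 3rd, 5th, ... of the partial from the right).
  doubled (with −9 where >9): 0 9 8 0 6 5 2 → sum 30
  kept as-is: 7 4 1 9 3 4 → sum 28
Total = 30 + 28 = 58.
Check digit = (10 − (58 mod 10)) mod 10 = 2.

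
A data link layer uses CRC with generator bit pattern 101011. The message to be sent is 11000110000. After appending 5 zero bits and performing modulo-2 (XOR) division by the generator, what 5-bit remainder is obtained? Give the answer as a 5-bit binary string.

Append 5 zeros: 1100011000000000. Divide by 101011 (XOR where the leading bit is 1):
  pos 0: 110001 XOR 101011 = 011010
  pos 1: 110101 XOR 101011 = 011110
  pos 2: 111100 XOR 101011 = 010111
  pos 3: 101110 XOR 101011 = 000101
  pos 6: 101000 XOR 101011 = 000011
  pos 10: 110000 XOR 101011 = 011011
Remainder (last 5 bits) = 11011. This is the CRC / FCS.

11011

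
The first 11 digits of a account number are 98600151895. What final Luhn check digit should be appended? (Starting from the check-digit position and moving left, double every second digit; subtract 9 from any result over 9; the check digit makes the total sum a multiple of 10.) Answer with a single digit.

0

Partial digits right→left: 5 9 8 1 5 1 0 0 6 8 9
Double every second digit counting from the check-digit position (so the 1st, 3rd, 5th, ... of the partial from the right).
  doubled (with −9 where >9): 1 7 1 0 3 9 → sum 21
  kept as-is: 9 1 1 0 8 → sum 19
Total = 21 + 19 = 40.
Check digit = (10 − (40 mod 10)) mod 10 = 0.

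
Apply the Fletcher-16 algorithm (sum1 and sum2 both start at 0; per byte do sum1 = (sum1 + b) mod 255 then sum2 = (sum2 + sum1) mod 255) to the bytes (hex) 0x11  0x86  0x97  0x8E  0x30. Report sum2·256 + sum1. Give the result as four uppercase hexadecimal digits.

83ED

Running sums (mod 255):
  after byte 0 (0x11): sum1=17, sum2=17
  after byte 1 (0x86): sum1=151, sum2=168
  after byte 2 (0x97): sum1=47, sum2=215
  after byte 3 (0x8E): sum1=189, sum2=149
  after byte 4 (0x30): sum1=237, sum2=131
Checksum = sum2·256 + sum1 = 131·256 + 237 = 33773 = 0x83ED.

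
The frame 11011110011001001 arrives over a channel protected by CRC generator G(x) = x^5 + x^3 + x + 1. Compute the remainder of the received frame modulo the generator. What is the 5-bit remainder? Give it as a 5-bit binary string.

Modulo-2 division of 11011110011001001 by 101011:
  pos 0: 110111 XOR 101011 = 011100
  pos 1: 111001 XOR 101011 = 010010
  pos 2: 100100 XOR 101011 = 001111
  pos 4: 111101 XOR 101011 = 010110
  pos 5: 101101 XOR 101011 = 000110
  pos 8: 110001 XOR 101011 = 011010
  pos 9: 110100 XOR 101011 = 011111
  pos 10: 111110 XOR 101011 = 010101
  pos 11: 101011 XOR 101011 = 000000
Remainder = 00000 (zero — the frame passes the CRC check).

00000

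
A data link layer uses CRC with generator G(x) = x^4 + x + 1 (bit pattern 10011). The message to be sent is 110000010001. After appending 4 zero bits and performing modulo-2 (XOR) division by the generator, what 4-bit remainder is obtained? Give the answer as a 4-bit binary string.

1110

Append 4 zeros: 1100000100010000. Divide by 10011 (XOR where the leading bit is 1):
  pos 0: 11000 XOR 10011 = 01011
  pos 1: 10110 XOR 10011 = 00101
  pos 3: 10101 XOR 10011 = 00110
  pos 5: 11000 XOR 10011 = 01011
  pos 6: 10110 XOR 10011 = 00101
  pos 8: 10110 XOR 10011 = 00101
  pos 10: 10100 XOR 10011 = 00111
Remainder (last 4 bits) = 1110. This is the CRC / FCS.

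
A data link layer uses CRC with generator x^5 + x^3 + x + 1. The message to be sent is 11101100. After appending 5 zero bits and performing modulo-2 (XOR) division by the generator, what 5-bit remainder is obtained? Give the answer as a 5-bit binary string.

01101

Append 5 zeros: 1110110000000. Divide by 101011 (XOR where the leading bit is 1):
  pos 0: 111011 XOR 101011 = 010000
  pos 1: 100000 XOR 101011 = 001011
  pos 3: 101100 XOR 101011 = 000111
  pos 6: 111000 XOR 101011 = 010011
  pos 7: 100110 XOR 101011 = 001101
Remainder (last 5 bits) = 01101. This is the CRC / FCS.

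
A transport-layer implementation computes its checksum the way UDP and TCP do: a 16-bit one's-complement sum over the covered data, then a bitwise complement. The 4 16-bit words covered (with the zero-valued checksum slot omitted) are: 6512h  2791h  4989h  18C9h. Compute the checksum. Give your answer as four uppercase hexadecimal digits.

One's-complement addition (fold any carry out of bit 15 back into bit 0):
  0x6512 + 0x2791 = 0x08CA3
  0x8CA3 + 0x4989 = 0x0D62C
  0xD62C + 0x18C9 = 0x0EEF5
One's-complement sum = 0xEEF5.
Checksum = ~0xEEF5 & 0xFFFF = 0x110A.

110A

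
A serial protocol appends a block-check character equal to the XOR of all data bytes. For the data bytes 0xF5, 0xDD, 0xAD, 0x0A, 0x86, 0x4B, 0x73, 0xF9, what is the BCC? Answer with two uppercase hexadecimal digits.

C8

XOR the bytes together:
  start with 0xF5
  0xF5 ⊕ 0xDD = 0x28
  0x28 ⊕ 0xAD = 0x85
  0x85 ⊕ 0x0A = 0x8F
  0x8F ⊕ 0x86 = 0x09
  0x09 ⊕ 0x4B = 0x42
  0x42 ⊕ 0x73 = 0x31
  0x31 ⊕ 0xF9 = 0xC8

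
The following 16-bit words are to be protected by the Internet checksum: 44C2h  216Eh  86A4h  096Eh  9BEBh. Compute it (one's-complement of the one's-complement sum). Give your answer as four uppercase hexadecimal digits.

One's-complement addition (fold any carry out of bit 15 back into bit 0):
  0x44C2 + 0x216E = 0x06630
  0x6630 + 0x86A4 = 0x0ECD4
  0xECD4 + 0x096E = 0x0F642
  0xF642 + 0x9BEB = 0x1922D → wrap carry → 0x922E
One's-complement sum = 0x922E.
Checksum = ~0x922E & 0xFFFF = 0x6DD1.

6DD1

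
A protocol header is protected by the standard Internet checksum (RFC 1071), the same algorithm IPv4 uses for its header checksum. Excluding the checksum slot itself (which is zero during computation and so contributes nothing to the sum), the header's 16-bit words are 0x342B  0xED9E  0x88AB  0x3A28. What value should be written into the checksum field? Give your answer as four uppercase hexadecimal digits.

1B62

One's-complement addition (fold any carry out of bit 15 back into bit 0):
  0x342B + 0xED9E = 0x121C9 → wrap carry → 0x21CA
  0x21CA + 0x88AB = 0x0AA75
  0xAA75 + 0x3A28 = 0x0E49D
One's-complement sum = 0xE49D.
Checksum = ~0xE49D & 0xFFFF = 0x1B62.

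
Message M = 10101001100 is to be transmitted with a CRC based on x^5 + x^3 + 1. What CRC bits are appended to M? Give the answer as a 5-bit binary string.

01011

Append 5 zeros: 1010100110000000. Divide by 101001 (XOR where the leading bit is 1):
  pos 0: 101010 XOR 101001 = 000011
  pos 4: 110110 XOR 101001 = 011111
  pos 5: 111110 XOR 101001 = 010111
  pos 6: 101110 XOR 101001 = 000111
  pos 9: 111000 XOR 101001 = 010001
  pos 10: 100010 XOR 101001 = 001011
Remainder (last 5 bits) = 01011. This is the CRC / FCS.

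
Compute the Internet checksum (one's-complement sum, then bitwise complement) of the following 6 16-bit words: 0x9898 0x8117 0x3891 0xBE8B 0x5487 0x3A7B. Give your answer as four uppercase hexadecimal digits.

One's-complement addition (fold any carry out of bit 15 back into bit 0):
  0x9898 + 0x8117 = 0x119AF → wrap carry → 0x19B0
  0x19B0 + 0x3891 = 0x05241
  0x5241 + 0xBE8B = 0x110CC → wrap carry → 0x10CD
  0x10CD + 0x5487 = 0x06554
  0x6554 + 0x3A7B = 0x09FCF
One's-complement sum = 0x9FCF.
Checksum = ~0x9FCF & 0xFFFF = 0x6030.

6030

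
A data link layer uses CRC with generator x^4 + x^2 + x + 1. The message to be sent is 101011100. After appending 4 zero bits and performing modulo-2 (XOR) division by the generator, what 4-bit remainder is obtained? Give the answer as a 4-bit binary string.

Append 4 zeros: 1010111000000. Divide by 10111 (XOR where the leading bit is 1):
  pos 0: 10101 XOR 10111 = 00010
  pos 3: 10110 XOR 10111 = 00001
  pos 7: 10000 XOR 10111 = 00111
Remainder (last 4 bits) = 1110. This is the CRC / FCS.

1110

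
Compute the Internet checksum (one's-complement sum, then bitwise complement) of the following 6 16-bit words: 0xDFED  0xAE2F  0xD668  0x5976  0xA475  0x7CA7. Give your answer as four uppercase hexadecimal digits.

One's-complement addition (fold any carry out of bit 15 back into bit 0):
  0xDFED + 0xAE2F = 0x18E1C → wrap carry → 0x8E1D
  0x8E1D + 0xD668 = 0x16485 → wrap carry → 0x6486
  0x6486 + 0x5976 = 0x0BDFC
  0xBDFC + 0xA475 = 0x16271 → wrap carry → 0x6272
  0x6272 + 0x7CA7 = 0x0DF19
One's-complement sum = 0xDF19.
Checksum = ~0xDF19 & 0xFFFF = 0x20E6.

20E6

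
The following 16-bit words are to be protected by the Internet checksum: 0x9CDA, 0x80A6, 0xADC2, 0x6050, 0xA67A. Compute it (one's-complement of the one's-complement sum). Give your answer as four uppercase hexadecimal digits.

One's-complement addition (fold any carry out of bit 15 back into bit 0):
  0x9CDA + 0x80A6 = 0x11D80 → wrap carry → 0x1D81
  0x1D81 + 0xADC2 = 0x0CB43
  0xCB43 + 0x6050 = 0x12B93 → wrap carry → 0x2B94
  0x2B94 + 0xA67A = 0x0D20E
One's-complement sum = 0xD20E.
Checksum = ~0xD20E & 0xFFFF = 0x2DF1.

2DF1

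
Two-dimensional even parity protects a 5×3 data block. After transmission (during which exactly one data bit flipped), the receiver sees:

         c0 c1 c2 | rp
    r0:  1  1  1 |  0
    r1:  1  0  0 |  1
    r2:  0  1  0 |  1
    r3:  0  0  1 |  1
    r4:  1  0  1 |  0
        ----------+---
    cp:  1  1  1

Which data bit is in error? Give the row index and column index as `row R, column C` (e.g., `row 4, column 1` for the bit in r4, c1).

Recompute each row's even parity and compare to rp:
  r0: data parity 1, sent rp 0 → mismatch
  r1: data parity 1, sent rp 1 → ok
  r2: data parity 1, sent rp 1 → ok
  r3: data parity 1, sent rp 1 → ok
  r4: data parity 0, sent rp 0 → ok
Recompute each column's even parity and compare to cp:
  c0: data parity 1, sent cp 1 → ok
  c1: data parity 0, sent cp 1 → mismatch
  c2: data parity 1, sent cp 1 → ok
Exactly one row (r0) and one column (c1) fail → the flipped bit is at their intersection.

row 0, column 1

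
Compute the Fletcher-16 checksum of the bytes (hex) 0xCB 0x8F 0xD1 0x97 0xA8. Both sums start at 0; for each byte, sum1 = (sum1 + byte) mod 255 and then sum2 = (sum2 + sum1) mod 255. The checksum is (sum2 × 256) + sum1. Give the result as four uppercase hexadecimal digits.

866D

Running sums (mod 255):
  after byte 0 (0xCB): sum1=203, sum2=203
  after byte 1 (0x8F): sum1=91, sum2=39
  after byte 2 (0xD1): sum1=45, sum2=84
  after byte 3 (0x97): sum1=196, sum2=25
  after byte 4 (0xA8): sum1=109, sum2=134
Checksum = sum2·256 + sum1 = 134·256 + 109 = 34413 = 0x866D.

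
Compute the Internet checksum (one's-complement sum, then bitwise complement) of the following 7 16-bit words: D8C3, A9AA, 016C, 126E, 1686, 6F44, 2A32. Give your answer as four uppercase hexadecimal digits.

One's-complement addition (fold any carry out of bit 15 back into bit 0):
  0xD8C3 + 0xA9AA = 0x1826D → wrap carry → 0x826E
  0x826E + 0x016C = 0x083DA
  0x83DA + 0x126E = 0x09648
  0x9648 + 0x1686 = 0x0ACCE
  0xACCE + 0x6F44 = 0x11C12 → wrap carry → 0x1C13
  0x1C13 + 0x2A32 = 0x04645
One's-complement sum = 0x4645.
Checksum = ~0x4645 & 0xFFFF = 0xB9BA.

B9BA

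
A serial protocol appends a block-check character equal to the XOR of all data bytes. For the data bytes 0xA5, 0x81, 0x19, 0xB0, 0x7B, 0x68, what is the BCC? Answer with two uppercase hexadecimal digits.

XOR the bytes together:
  start with 0xA5
  0xA5 ⊕ 0x81 = 0x24
  0x24 ⊕ 0x19 = 0x3D
  0x3D ⊕ 0xB0 = 0x8D
  0x8D ⊕ 0x7B = 0xF6
  0xF6 ⊕ 0x68 = 0x9E

9E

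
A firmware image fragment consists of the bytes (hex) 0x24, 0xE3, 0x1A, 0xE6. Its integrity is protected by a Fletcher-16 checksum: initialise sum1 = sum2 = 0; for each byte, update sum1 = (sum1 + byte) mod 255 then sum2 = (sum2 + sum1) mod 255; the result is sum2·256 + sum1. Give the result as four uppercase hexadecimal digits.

5709

Running sums (mod 255):
  after byte 0 (0x24): sum1=36, sum2=36
  after byte 1 (0xE3): sum1=8, sum2=44
  after byte 2 (0x1A): sum1=34, sum2=78
  after byte 3 (0xE6): sum1=9, sum2=87
Checksum = sum2·256 + sum1 = 87·256 + 9 = 22281 = 0x5709.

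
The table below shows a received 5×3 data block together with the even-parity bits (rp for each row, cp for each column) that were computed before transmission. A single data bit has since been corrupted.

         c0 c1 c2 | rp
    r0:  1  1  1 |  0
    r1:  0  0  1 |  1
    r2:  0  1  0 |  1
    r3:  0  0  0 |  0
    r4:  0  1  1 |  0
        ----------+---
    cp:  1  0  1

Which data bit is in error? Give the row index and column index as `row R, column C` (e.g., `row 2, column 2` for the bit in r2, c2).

Recompute each row's even parity and compare to rp:
  r0: data parity 1, sent rp 0 → mismatch
  r1: data parity 1, sent rp 1 → ok
  r2: data parity 1, sent rp 1 → ok
  r3: data parity 0, sent rp 0 → ok
  r4: data parity 0, sent rp 0 → ok
Recompute each column's even parity and compare to cp:
  c0: data parity 1, sent cp 1 → ok
  c1: data parity 1, sent cp 0 → mismatch
  c2: data parity 1, sent cp 1 → ok
Exactly one row (r0) and one column (c1) fail → the flipped bit is at their intersection.

row 0, column 1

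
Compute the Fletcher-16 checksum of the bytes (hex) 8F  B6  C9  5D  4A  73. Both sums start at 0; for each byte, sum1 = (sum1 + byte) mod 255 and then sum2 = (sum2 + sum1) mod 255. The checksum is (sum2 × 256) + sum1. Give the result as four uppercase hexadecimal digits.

362B

Running sums (mod 255):
  after byte 0 (8F): sum1=143, sum2=143
  after byte 1 (B6): sum1=70, sum2=213
  after byte 2 (C9): sum1=16, sum2=229
  after byte 3 (5D): sum1=109, sum2=83
  after byte 4 (4A): sum1=183, sum2=11
  after byte 5 (73): sum1=43, sum2=54
Checksum = sum2·256 + sum1 = 54·256 + 43 = 13867 = 0x362B.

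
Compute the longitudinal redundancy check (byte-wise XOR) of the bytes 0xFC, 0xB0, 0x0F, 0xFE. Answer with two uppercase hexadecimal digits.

BD

XOR the bytes together:
  start with 0xFC
  0xFC ⊕ 0xB0 = 0x4C
  0x4C ⊕ 0x0F = 0x43
  0x43 ⊕ 0xFE = 0xBD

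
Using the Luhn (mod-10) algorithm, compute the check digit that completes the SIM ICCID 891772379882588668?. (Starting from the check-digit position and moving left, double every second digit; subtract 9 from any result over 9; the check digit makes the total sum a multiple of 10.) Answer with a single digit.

4

Partial digits right→left: 8 6 6 8 8 5 2 8 8 9 7 3 2 7 7 1 9 8
Double every second digit counting from the check-digit position (so the 1st, 3rd, 5th, ... of the partial from the right).
  doubled (with −9 where >9): 7 3 7 4 7 5 4 5 9 → sum 51
  kept as-is: 6 8 5 8 9 3 7 1 8 → sum 55
Total = 51 + 55 = 106.
Check digit = (10 − (106 mod 10)) mod 10 = 4.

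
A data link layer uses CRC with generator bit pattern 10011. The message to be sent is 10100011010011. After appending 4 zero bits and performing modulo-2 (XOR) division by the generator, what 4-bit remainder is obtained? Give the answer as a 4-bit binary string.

Append 4 zeros: 101000110100110000. Divide by 10011 (XOR where the leading bit is 1):
  pos 0: 10100 XOR 10011 = 00111
  pos 2: 11101 XOR 10011 = 01110
  pos 3: 11101 XOR 10011 = 01110
  pos 4: 11100 XOR 10011 = 01111
  pos 5: 11111 XOR 10011 = 01100
  pos 6: 11000 XOR 10011 = 01011
  pos 7: 10110 XOR 10011 = 00101
  pos 9: 10111 XOR 10011 = 00100
  pos 11: 10000 XOR 10011 = 00011
Remainder (last 4 bits) = 1100. This is the CRC / FCS.

1100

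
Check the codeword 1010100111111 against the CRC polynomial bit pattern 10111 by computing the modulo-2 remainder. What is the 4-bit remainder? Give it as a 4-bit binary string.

0010

Modulo-2 division of 1010100111111 by 10111:
  pos 0: 10101 XOR 10111 = 00010
  pos 3: 10001 XOR 10111 = 00110
  pos 5: 11011 XOR 10111 = 01100
  pos 6: 11001 XOR 10111 = 01110
  pos 7: 11101 XOR 10111 = 01010
  pos 8: 10101 XOR 10111 = 00010
Remainder = 0010 (nonzero — an error is detected).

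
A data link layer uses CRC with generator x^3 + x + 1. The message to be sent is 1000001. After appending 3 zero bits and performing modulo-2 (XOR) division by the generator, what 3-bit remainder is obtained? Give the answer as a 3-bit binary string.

111

Append 3 zeros: 1000001000. Divide by 1011 (XOR where the leading bit is 1):
  pos 0: 1000 XOR 1011 = 0011
  pos 2: 1100 XOR 1011 = 0111
  pos 3: 1111 XOR 1011 = 0100
  pos 4: 1000 XOR 1011 = 0011
  pos 6: 1100 XOR 1011 = 0111
Remainder (last 3 bits) = 111. This is the CRC / FCS.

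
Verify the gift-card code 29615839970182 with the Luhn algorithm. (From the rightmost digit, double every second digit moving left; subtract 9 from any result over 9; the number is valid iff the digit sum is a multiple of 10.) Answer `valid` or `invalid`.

From the right, keep odd positions and double even positions (subtract 9 from any doubled value over 9):
  doubled (positions 2,4,...): 7 0 9 6 1 3 4 → sum 30
  kept (positions 1,3,...): 2 1 7 9 8 1 9 → sum 37
Total = 67.
67 mod 10 = 7, so the number is invalid.

invalid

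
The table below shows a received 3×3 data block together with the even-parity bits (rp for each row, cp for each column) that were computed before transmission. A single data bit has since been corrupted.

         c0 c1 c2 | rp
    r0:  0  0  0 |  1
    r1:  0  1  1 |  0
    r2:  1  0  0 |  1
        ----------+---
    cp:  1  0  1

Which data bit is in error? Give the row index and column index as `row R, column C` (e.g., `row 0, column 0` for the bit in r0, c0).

row 0, column 1

Recompute each row's even parity and compare to rp:
  r0: data parity 0, sent rp 1 → mismatch
  r1: data parity 0, sent rp 0 → ok
  r2: data parity 1, sent rp 1 → ok
Recompute each column's even parity and compare to cp:
  c0: data parity 1, sent cp 1 → ok
  c1: data parity 1, sent cp 0 → mismatch
  c2: data parity 1, sent cp 1 → ok
Exactly one row (r0) and one column (c1) fail → the flipped bit is at their intersection.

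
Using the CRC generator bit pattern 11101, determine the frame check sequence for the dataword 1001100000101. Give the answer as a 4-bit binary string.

Append 4 zeros: 10011000001010000. Divide by 11101 (XOR where the leading bit is 1):
  pos 0: 10011 XOR 11101 = 01110
  pos 1: 11100 XOR 11101 = 00001
  pos 5: 10000 XOR 11101 = 01101
  pos 6: 11011 XOR 11101 = 00110
  pos 8: 11001 XOR 11101 = 00100
  pos 10: 10000 XOR 11101 = 01101
  pos 11: 11010 XOR 11101 = 00111
Remainder (last 4 bits) = 1110. This is the CRC / FCS.

1110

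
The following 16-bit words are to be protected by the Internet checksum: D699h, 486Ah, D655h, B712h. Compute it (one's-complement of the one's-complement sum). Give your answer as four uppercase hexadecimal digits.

One's-complement addition (fold any carry out of bit 15 back into bit 0):
  0xD699 + 0x486A = 0x11F03 → wrap carry → 0x1F04
  0x1F04 + 0xD655 = 0x0F559
  0xF559 + 0xB712 = 0x1AC6B → wrap carry → 0xAC6C
One's-complement sum = 0xAC6C.
Checksum = ~0xAC6C & 0xFFFF = 0x5393.

5393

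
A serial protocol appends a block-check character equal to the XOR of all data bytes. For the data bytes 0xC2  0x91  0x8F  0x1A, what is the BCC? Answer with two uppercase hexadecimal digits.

C6

XOR the bytes together:
  start with 0xC2
  0xC2 ⊕ 0x91 = 0x53
  0x53 ⊕ 0x8F = 0xDC
  0xDC ⊕ 0x1A = 0xC6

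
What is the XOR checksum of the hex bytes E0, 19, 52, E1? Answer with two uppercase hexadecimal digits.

4A

XOR the bytes together:
  start with 0xE0
  0xE0 ⊕ 0x19 = 0xF9
  0xF9 ⊕ 0x52 = 0xAB
  0xAB ⊕ 0xE1 = 0x4A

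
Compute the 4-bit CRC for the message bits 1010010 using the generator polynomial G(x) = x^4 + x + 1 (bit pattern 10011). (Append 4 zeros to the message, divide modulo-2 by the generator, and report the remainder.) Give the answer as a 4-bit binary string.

0100

Append 4 zeros: 10100100000. Divide by 10011 (XOR where the leading bit is 1):
  pos 0: 10100 XOR 10011 = 00111
  pos 2: 11110 XOR 10011 = 01101
  pos 3: 11010 XOR 10011 = 01001
  pos 4: 10010 XOR 10011 = 00001
Remainder (last 4 bits) = 0100. This is the CRC / FCS.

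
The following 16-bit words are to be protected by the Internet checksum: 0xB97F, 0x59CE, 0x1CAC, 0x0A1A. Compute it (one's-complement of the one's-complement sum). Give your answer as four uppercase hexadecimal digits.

One's-complement addition (fold any carry out of bit 15 back into bit 0):
  0xB97F + 0x59CE = 0x1134D → wrap carry → 0x134E
  0x134E + 0x1CAC = 0x02FFA
  0x2FFA + 0x0A1A = 0x03A14
One's-complement sum = 0x3A14.
Checksum = ~0x3A14 & 0xFFFF = 0xC5EB.

C5EB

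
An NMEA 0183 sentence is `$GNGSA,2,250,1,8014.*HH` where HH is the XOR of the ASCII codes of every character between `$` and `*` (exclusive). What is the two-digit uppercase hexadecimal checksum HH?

XOR the ASCII codes of the payload characters:
  'G' = 0x47 → acc = 0x47
  'N' = 0x4E → acc = 0x09
  'G' = 0x47 → acc = 0x4E
  'S' = 0x53 → acc = 0x1D
  'A' = 0x41 → acc = 0x5C
  ',' = 0x2C → acc = 0x70
  '2' = 0x32 → acc = 0x42
  ',' = 0x2C → acc = 0x6E
  '2' = 0x32 → acc = 0x5C
  '5' = 0x35 → acc = 0x69
  '0' = 0x30 → acc = 0x59
  ',' = 0x2C → acc = 0x75
  '1' = 0x31 → acc = 0x44
  ',' = 0x2C → acc = 0x68
  '8' = 0x38 → acc = 0x50
  '0' = 0x30 → acc = 0x60
  '1' = 0x31 → acc = 0x51
  '4' = 0x34 → acc = 0x65
  '.' = 0x2E → acc = 0x4B
Checksum = 0x4B.

4B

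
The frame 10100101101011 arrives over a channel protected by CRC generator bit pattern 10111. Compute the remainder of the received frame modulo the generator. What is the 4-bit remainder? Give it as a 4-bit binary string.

Modulo-2 division of 10100101101011 by 10111:
  pos 0: 10100 XOR 10111 = 00011
  pos 3: 11101 XOR 10111 = 01010
  pos 4: 10101 XOR 10111 = 00010
  pos 7: 10010 XOR 10111 = 00101
  pos 9: 10111 XOR 10111 = 00000
Remainder = 0000 (zero — the frame passes the CRC check).

0000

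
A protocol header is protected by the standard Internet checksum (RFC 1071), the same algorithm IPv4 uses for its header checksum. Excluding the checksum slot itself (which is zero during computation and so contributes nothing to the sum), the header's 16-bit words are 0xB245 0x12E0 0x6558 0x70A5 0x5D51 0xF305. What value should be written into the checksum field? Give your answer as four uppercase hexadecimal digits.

1485

One's-complement addition (fold any carry out of bit 15 back into bit 0):
  0xB245 + 0x12E0 = 0x0C525
  0xC525 + 0x6558 = 0x12A7D → wrap carry → 0x2A7E
  0x2A7E + 0x70A5 = 0x09B23
  0x9B23 + 0x5D51 = 0x0F874
  0xF874 + 0xF305 = 0x1EB79 → wrap carry → 0xEB7A
One's-complement sum = 0xEB7A.
Checksum = ~0xEB7A & 0xFFFF = 0x1485.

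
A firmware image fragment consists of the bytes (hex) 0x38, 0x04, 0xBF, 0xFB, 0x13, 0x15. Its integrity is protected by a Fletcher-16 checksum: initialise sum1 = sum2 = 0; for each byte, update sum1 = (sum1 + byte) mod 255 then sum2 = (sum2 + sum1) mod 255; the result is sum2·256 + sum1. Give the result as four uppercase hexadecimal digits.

Running sums (mod 255):
  after byte 0 (0x38): sum1=56, sum2=56
  after byte 1 (0x04): sum1=60, sum2=116
  after byte 2 (0xBF): sum1=251, sum2=112
  after byte 3 (0xFB): sum1=247, sum2=104
  after byte 4 (0x13): sum1=11, sum2=115
  after byte 5 (0x15): sum1=32, sum2=147
Checksum = sum2·256 + sum1 = 147·256 + 32 = 37664 = 0x9320.

9320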